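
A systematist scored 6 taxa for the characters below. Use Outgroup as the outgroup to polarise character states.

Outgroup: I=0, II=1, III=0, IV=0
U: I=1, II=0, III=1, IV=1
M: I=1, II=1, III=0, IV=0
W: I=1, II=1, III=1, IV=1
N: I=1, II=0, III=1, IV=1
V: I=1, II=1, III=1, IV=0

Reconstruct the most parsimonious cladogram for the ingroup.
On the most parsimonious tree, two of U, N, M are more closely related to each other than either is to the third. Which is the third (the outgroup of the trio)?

Character polarity is set by the outgroup: the derived state is whichever differs from the outgroup's state, so for II the derived state is '0', and for the remaining characters it is '1'.
I (derived state '1') is shared by all ingroup taxa — unites the whole ingroup.
II: derived state '0' in N and U only — synapomorphy for {N, U}.
Only N, U, V, and W show the derived state '1' for III, supporting them as a clade.
Only N, U, and W show the derived state '1' for IV, supporting them as a clade.
Most parsimonious ingroup topology: ((((U,N),W),V),M).
U and N share a more recent common ancestor with each other than either does with M, so M is the least closely related of the three.

M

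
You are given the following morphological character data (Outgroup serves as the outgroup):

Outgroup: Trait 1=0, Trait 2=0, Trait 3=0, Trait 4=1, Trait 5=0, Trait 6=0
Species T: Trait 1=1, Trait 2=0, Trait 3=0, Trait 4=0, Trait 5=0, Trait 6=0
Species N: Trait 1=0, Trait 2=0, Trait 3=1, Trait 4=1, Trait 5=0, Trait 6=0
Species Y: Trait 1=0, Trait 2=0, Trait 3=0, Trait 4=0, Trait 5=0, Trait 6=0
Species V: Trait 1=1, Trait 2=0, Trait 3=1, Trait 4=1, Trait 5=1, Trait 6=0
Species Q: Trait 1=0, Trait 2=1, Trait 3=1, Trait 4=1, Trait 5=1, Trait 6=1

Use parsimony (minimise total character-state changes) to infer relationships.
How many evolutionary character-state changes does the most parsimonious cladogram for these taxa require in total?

Character polarity is set by the outgroup: the derived state is whichever differs from the outgroup's state, so for Trait 4 the derived state is '0', and for the remaining characters it is '1'.
Trait 1 groups Species T and Species V, which is incompatible with the clades supported by the remaining characters; treating it as convergent (homoplasy) costs fewer steps than any alternative tree.
Trait 2 (derived state '1') is unique to Species Q (autapomorphy; uninformative for grouping).
Only Species N, Species Q, and Species V show the derived state '1' for Trait 3, supporting them as a clade.
Trait 4: derived state '0' in Species T and Species Y only — synapomorphy for {Species T, Species Y}.
Only Species Q and Species V show the derived state '1' for Trait 5, supporting them as a clade.
Trait 6: derived state '1' in Species Q only — an autapomorphy, so it tells us nothing about relationships among taxa.
Most parsimonious ingroup topology: ((Species T,Species Y),(Species N,(Species V,Species Q))).
Changes per character on this tree: Trait 1: 2; Trait 2: 1; Trait 3: 1; Trait 4: 1; Trait 5: 1; Trait 6: 1.
Total = 7.

7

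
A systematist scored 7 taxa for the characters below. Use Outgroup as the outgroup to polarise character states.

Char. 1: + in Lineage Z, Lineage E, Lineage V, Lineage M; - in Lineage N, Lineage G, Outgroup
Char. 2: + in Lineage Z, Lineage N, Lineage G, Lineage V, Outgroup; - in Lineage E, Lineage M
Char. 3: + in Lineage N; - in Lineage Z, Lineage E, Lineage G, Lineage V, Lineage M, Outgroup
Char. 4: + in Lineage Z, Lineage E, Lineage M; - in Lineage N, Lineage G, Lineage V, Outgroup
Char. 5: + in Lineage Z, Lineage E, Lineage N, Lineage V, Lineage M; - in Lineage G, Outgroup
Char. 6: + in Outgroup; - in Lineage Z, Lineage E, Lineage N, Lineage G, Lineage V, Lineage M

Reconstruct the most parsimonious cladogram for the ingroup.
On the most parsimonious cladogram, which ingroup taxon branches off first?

Lineage G

Character polarity is set by the outgroup: the derived state is whichever differs from the outgroup's state, so for Char. 2, Char. 6 the derived state is '-', and for the remaining characters it is '+'.
Only Lineage E, Lineage M, Lineage V, and Lineage Z show the derived state '+' for Char. 1, supporting them as a clade.
Char. 2 (derived state '-') is shared by Lineage E and Lineage M — a synapomorphy uniting that clade.
Char. 3 (derived state '+') is unique to Lineage N (autapomorphy; uninformative for grouping).
Char. 4: derived state '+' in Lineage E, Lineage M, and Lineage Z only — synapomorphy for {Lineage E, Lineage M, Lineage Z}.
Only Lineage E, Lineage M, Lineage N, Lineage V, and Lineage Z show the derived state '+' for Char. 5, supporting them as a clade.
All ingroup taxa share the derived state '-' for Char. 6; it defines the ingroup but does not resolve relationships within it.
Most parsimonious ingroup topology: (((((Lineage M,Lineage E),Lineage Z),Lineage V),Lineage N),Lineage G).
Lineage G is sister to the clade containing all other ingroup taxa, so it is the earliest-diverging (most basal) ingroup lineage.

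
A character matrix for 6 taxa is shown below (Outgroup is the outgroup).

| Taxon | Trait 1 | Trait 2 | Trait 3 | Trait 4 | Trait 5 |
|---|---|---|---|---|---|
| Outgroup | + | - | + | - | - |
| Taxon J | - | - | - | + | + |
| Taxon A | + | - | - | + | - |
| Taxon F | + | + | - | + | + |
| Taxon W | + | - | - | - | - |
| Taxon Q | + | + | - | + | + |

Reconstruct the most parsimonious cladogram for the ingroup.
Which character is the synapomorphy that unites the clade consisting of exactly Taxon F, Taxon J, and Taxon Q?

Character polarity is set by the outgroup: the derived state is whichever differs from the outgroup's state, so for Trait 1, Trait 3 the derived state is '-', and for the remaining characters it is '+'.
Trait 1 (derived state '-') is unique to Taxon J (autapomorphy; uninformative for grouping).
Only Taxon F and Taxon Q show the derived state '+' for Trait 2, supporting them as a clade.
All ingroup taxa share the derived state '-' for Trait 3; it defines the ingroup but does not resolve relationships within it.
Trait 4 (derived state '+') is shared by Taxon A, Taxon F, Taxon J, and Taxon Q — a synapomorphy uniting that clade.
Trait 5 (derived state '+') is shared by Taxon F, Taxon J, and Taxon Q — a synapomorphy uniting that clade.
Most parsimonious ingroup topology: (((Taxon J,(Taxon F,Taxon Q)),Taxon A),Taxon W).
The clade {Taxon F, Taxon J, Taxon Q} is supported by Trait 5: its derived state '+' occurs in exactly those taxa and in no other taxon (including the outgroup).

Trait 5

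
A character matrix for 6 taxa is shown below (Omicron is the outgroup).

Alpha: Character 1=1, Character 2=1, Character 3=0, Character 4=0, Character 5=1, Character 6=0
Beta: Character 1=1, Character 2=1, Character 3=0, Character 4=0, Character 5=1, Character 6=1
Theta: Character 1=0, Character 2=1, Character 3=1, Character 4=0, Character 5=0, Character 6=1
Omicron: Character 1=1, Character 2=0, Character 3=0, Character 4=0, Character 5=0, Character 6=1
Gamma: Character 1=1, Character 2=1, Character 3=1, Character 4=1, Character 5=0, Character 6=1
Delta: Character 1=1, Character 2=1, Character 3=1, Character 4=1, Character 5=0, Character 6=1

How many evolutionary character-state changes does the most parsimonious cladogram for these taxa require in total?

6

Character polarity is set by the outgroup: the derived state is whichever differs from the outgroup's state, so for Character 1, Character 6 the derived state is '0', and for the remaining characters it is '1'.
Character 1: derived state '0' in Theta only — an autapomorphy, so it tells us nothing about relationships among taxa.
All ingroup taxa share the derived state '1' for Character 2; it defines the ingroup but does not resolve relationships within it.
Only Delta, Gamma, and Theta show the derived state '1' for Character 3, supporting them as a clade.
Character 4 (derived state '1') is shared by Delta and Gamma — a synapomorphy uniting that clade.
Only Alpha and Beta show the derived state '1' for Character 5, supporting them as a clade.
Character 6 (derived state '0') is unique to Alpha (autapomorphy; uninformative for grouping).
Most parsimonious ingroup topology: (((Delta,Gamma),Theta),(Alpha,Beta)).
Changes per character on this tree: Character 1: 1; Character 2: 1; Character 3: 1; Character 4: 1; Character 5: 1; Character 6: 1.
Total = 6.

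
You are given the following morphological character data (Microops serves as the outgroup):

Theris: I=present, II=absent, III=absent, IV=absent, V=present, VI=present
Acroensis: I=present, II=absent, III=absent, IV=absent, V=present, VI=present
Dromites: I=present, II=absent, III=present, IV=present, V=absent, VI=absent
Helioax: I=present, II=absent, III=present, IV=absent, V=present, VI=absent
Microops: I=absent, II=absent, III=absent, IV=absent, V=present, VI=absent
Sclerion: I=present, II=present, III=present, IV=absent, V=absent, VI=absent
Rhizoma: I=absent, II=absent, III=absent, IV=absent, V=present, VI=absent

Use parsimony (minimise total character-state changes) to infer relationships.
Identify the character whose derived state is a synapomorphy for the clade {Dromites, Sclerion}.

V

Character polarity is set by the outgroup: the derived state is whichever differs from the outgroup's state, so for V the derived state is 'absent', and for the remaining characters it is 'present'.
I (derived state 'present') is shared by Acroensis, Dromites, Helioax, Sclerion, and Theris — a synapomorphy uniting that clade.
II: derived state 'present' in Sclerion only — an autapomorphy, so it tells us nothing about relationships among taxa.
III: derived state 'present' in Dromites, Helioax, and Sclerion only — synapomorphy for {Dromites, Helioax, Sclerion}.
IV (derived state 'present') is unique to Dromites (autapomorphy; uninformative for grouping).
Only Dromites and Sclerion show the derived state 'absent' for V, supporting them as a clade.
Only Acroensis and Theris show the derived state 'present' for VI, supporting them as a clade.
Most parsimonious ingroup topology: ((((Sclerion,Dromites),Helioax),(Acroensis,Theris)),Rhizoma).
The clade {Dromites, Sclerion} is supported by V: its derived state 'absent' occurs in exactly those taxa and in no other taxon (including the outgroup).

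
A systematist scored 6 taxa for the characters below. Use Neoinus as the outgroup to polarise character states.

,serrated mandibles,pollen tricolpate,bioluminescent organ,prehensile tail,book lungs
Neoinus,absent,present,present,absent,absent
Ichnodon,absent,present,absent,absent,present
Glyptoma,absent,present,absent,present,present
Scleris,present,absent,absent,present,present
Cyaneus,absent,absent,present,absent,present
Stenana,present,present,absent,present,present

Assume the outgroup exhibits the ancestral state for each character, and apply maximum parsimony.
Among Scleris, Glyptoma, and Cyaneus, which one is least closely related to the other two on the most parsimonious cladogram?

Cyaneus

Character polarity is set by the outgroup: the derived state is whichever differs from the outgroup's state, so for pollen tricolpate, bioluminescent organ the derived state is 'absent', and for the remaining characters it is 'present'.
serrated mandibles: derived state 'present' in Scleris and Stenana only — synapomorphy for {Scleris, Stenana}.
pollen tricolpate groups Cyaneus and Scleris, which is incompatible with the clades supported by the remaining characters; treating it as convergent (homoplasy) costs fewer steps than any alternative tree.
bioluminescent organ (derived state 'absent') is shared by Glyptoma, Ichnodon, Scleris, and Stenana — a synapomorphy uniting that clade.
prehensile tail (derived state 'present') is shared by Glyptoma, Scleris, and Stenana — a synapomorphy uniting that clade.
All ingroup taxa share the derived state 'present' for book lungs; it defines the ingroup but does not resolve relationships within it.
Most parsimonious ingroup topology: ((Ichnodon,(Glyptoma,(Scleris,Stenana))),Cyaneus).
Scleris and Glyptoma share a more recent common ancestor with each other than either does with Cyaneus, so Cyaneus is the least closely related of the three.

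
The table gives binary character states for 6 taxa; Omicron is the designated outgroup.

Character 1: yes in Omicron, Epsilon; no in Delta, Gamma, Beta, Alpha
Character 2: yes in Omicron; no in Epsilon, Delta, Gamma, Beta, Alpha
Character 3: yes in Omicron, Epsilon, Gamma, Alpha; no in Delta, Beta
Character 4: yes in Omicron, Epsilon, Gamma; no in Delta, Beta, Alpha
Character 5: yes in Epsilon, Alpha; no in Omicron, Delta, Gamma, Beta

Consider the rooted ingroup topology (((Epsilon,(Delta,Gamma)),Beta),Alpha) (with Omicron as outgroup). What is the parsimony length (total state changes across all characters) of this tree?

Map each character onto (((Epsilon,(Delta,Gamma)),Beta),Alpha) (rooted by Omicron) and count the minimum state changes it requires (Fitch parsimony):
Character 1: 2; Character 2: 1; Character 3: 2; Character 4: 3; Character 5: 2.
Total tree length = 10.

10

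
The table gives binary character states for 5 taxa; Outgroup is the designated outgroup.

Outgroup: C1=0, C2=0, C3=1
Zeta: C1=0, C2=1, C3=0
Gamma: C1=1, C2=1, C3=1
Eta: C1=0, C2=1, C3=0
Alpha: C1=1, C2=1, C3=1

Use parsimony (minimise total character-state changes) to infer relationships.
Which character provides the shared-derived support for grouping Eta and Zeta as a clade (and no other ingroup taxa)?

C3

Character polarity is set by the outgroup: the derived state is whichever differs from the outgroup's state, so for C3 the derived state is '0', and for the remaining characters it is '1'.
Only Alpha and Gamma show the derived state '1' for C1, supporting them as a clade.
C2 (derived state '1') is shared by all ingroup taxa — unites the whole ingroup.
C3 (derived state '0') is shared by Eta and Zeta — a synapomorphy uniting that clade.
Most parsimonious ingroup topology: ((Zeta,Eta),(Gamma,Alpha)).
The clade {Eta, Zeta} is supported by C3: its derived state '0' occurs in exactly those taxa and in no other taxon (including the outgroup).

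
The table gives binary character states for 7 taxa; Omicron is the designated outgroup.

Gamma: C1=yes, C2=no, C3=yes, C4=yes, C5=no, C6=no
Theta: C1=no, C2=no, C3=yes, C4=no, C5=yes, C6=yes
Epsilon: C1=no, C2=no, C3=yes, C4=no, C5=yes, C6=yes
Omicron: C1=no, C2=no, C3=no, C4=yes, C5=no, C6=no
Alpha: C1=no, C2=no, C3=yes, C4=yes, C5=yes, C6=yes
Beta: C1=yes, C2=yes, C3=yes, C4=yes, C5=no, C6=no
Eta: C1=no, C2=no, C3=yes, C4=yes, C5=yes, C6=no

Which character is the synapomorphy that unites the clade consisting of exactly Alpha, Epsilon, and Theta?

C6

Character polarity is set by the outgroup: the derived state is whichever differs from the outgroup's state, so for C4 the derived state is 'no', and for the remaining characters it is 'yes'.
C1: derived state 'yes' in Beta and Gamma only — synapomorphy for {Beta, Gamma}.
C2 (derived state 'yes') is unique to Beta (autapomorphy; uninformative for grouping).
C3 (derived state 'yes') is shared by all ingroup taxa — unites the whole ingroup.
Only Epsilon and Theta show the derived state 'no' for C4, supporting them as a clade.
C5 (derived state 'yes') is shared by Alpha, Epsilon, Eta, and Theta — a synapomorphy uniting that clade.
Only Alpha, Epsilon, and Theta show the derived state 'yes' for C6, supporting them as a clade.
Most parsimonious ingroup topology: ((((Theta,Epsilon),Alpha),Eta),(Gamma,Beta)).
The clade {Alpha, Epsilon, Theta} is supported by C6: its derived state 'yes' occurs in exactly those taxa and in no other taxon (including the outgroup).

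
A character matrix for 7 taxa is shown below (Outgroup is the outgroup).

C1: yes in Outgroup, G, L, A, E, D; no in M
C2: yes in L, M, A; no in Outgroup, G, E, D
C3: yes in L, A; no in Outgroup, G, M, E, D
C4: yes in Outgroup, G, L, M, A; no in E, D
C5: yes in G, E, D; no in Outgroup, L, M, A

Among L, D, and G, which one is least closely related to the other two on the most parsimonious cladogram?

Character polarity is set by the outgroup: the derived state is whichever differs from the outgroup's state, so for C1, C4 the derived state is 'no', and for the remaining characters it is 'yes'.
C1: derived state 'no' in M only — an autapomorphy, so it tells us nothing about relationships among taxa.
Only A, L, and M show the derived state 'yes' for C2, supporting them as a clade.
C3: derived state 'yes' in A and L only — synapomorphy for {A, L}.
C4: derived state 'no' in D and E only — synapomorphy for {D, E}.
C5: derived state 'yes' in D, E, and G only — synapomorphy for {D, E, G}.
Most parsimonious ingroup topology: ((G,(E,D)),((L,A),M)).
D and G share a more recent common ancestor with each other than either does with L, so L is the least closely related of the three.

L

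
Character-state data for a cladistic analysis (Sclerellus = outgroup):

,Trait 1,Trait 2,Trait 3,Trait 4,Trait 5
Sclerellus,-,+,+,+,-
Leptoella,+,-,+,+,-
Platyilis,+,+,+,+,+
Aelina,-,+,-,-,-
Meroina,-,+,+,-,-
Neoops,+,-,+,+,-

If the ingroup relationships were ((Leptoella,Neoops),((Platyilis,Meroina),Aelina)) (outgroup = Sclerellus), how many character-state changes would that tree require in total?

7

Map each character onto ((Leptoella,Neoops),((Platyilis,Meroina),Aelina)) (rooted by Sclerellus) and count the minimum state changes it requires (Fitch parsimony):
Trait 1: 2; Trait 2: 1; Trait 3: 1; Trait 4: 2; Trait 5: 1.
Total tree length = 7.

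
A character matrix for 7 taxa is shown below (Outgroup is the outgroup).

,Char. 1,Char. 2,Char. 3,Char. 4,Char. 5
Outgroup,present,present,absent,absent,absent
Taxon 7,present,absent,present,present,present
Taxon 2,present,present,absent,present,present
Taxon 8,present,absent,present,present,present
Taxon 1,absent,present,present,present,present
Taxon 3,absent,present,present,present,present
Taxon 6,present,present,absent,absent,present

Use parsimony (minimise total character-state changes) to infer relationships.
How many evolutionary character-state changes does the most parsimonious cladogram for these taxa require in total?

5

Character polarity is set by the outgroup: the derived state is whichever differs from the outgroup's state, so for Char. 1, Char. 2 the derived state is 'absent', and for the remaining characters it is 'present'.
Only Taxon 1 and Taxon 3 show the derived state 'absent' for Char. 1, supporting them as a clade.
Char. 2 (derived state 'absent') is shared by Taxon 7 and Taxon 8 — a synapomorphy uniting that clade.
Only Taxon 1, Taxon 3, Taxon 7, and Taxon 8 show the derived state 'present' for Char. 3, supporting them as a clade.
Char. 4 (derived state 'present') is shared by Taxon 1, Taxon 2, Taxon 3, Taxon 7, and Taxon 8 — a synapomorphy uniting that clade.
All ingroup taxa share the derived state 'present' for Char. 5; it defines the ingroup but does not resolve relationships within it.
Most parsimonious ingroup topology: ((((Taxon 7,Taxon 8),(Taxon 1,Taxon 3)),Taxon 2),Taxon 6).
Changes per character on this tree: Char. 1: 1; Char. 2: 1; Char. 3: 1; Char. 4: 1; Char. 5: 1.
Total = 5.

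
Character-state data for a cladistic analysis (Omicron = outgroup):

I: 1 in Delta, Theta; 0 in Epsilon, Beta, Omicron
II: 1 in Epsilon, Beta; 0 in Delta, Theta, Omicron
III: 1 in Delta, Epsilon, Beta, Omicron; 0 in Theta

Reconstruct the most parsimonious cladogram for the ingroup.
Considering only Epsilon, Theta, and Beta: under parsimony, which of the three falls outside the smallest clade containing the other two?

Theta

Character polarity is set by the outgroup: the derived state is whichever differs from the outgroup's state, so for III the derived state is '0', and for the remaining characters it is '1'.
I (derived state '1') is shared by Delta and Theta — a synapomorphy uniting that clade.
II: derived state '1' in Beta and Epsilon only — synapomorphy for {Beta, Epsilon}.
III: derived state '0' in Theta only — an autapomorphy, so it tells us nothing about relationships among taxa.
Most parsimonious ingroup topology: ((Beta,Epsilon),(Delta,Theta)).
Epsilon and Beta share a more recent common ancestor with each other than either does with Theta, so Theta is the least closely related of the three.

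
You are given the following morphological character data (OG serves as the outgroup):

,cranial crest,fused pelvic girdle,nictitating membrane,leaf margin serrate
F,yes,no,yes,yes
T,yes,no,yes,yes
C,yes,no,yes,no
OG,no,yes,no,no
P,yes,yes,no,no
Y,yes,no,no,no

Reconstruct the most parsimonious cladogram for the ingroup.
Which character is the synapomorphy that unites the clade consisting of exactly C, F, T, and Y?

Character polarity is set by the outgroup: the derived state is whichever differs from the outgroup's state, so for fused pelvic girdle the derived state is 'no', and for the remaining characters it is 'yes'.
cranial crest (derived state 'yes') is shared by all ingroup taxa — unites the whole ingroup.
fused pelvic girdle (derived state 'no') is shared by C, F, T, and Y — a synapomorphy uniting that clade.
Only C, F, and T show the derived state 'yes' for nictitating membrane, supporting them as a clade.
leaf margin serrate: derived state 'yes' in F and T only — synapomorphy for {F, T}.
Most parsimonious ingroup topology: ((Y,((F,T),C)),P).
The clade {C, F, T, Y} is supported by fused pelvic girdle: its derived state 'no' occurs in exactly those taxa and in no other taxon (including the outgroup).

fused pelvic girdle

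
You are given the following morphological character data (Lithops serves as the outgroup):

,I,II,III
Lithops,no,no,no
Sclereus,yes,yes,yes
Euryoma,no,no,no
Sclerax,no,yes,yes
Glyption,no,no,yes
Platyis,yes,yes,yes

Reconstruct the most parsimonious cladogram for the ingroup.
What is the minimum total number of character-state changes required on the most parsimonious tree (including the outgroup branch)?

The outgroup has state 'no' for every character, so 'yes' is the derived state throughout.
Only Platyis and Sclereus show the derived state 'yes' for I, supporting them as a clade.
II: derived state 'yes' in Platyis, Sclerax, and Sclereus only — synapomorphy for {Platyis, Sclerax, Sclereus}.
III: derived state 'yes' in Glyption, Platyis, Sclerax, and Sclereus only — synapomorphy for {Glyption, Platyis, Sclerax, Sclereus}.
Most parsimonious ingroup topology: ((((Sclereus,Platyis),Sclerax),Glyption),Euryoma).
Changes per character on this tree: I: 1; II: 1; III: 1.
Total = 3.

3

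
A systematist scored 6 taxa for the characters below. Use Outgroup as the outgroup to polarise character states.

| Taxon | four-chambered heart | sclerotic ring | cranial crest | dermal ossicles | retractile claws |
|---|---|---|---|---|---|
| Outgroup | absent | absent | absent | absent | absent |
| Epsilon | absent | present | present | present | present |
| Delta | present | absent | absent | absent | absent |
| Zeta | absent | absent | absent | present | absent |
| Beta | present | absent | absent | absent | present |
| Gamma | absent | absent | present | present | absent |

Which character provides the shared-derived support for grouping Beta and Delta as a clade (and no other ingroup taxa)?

four-chambered heart

The outgroup has state 'absent' for every character, so 'present' is the derived state throughout.
four-chambered heart: derived state 'present' in Beta and Delta only — synapomorphy for {Beta, Delta}.
sclerotic ring: derived state 'present' in Epsilon only — an autapomorphy, so it tells us nothing about relationships among taxa.
cranial crest (derived state 'present') is shared by Epsilon and Gamma — a synapomorphy uniting that clade.
Only Epsilon, Gamma, and Zeta show the derived state 'present' for dermal ossicles, supporting them as a clade.
retractile claws (state 'present') occurs in Beta and Epsilon but conflicts with the nesting implied by the other characters — most parsimoniously interpreted as homoplasy.
Most parsimonious ingroup topology: (((Epsilon,Gamma),Zeta),(Delta,Beta)).
The clade {Beta, Delta} is supported by four-chambered heart: its derived state 'present' occurs in exactly those taxa and in no other taxon (including the outgroup).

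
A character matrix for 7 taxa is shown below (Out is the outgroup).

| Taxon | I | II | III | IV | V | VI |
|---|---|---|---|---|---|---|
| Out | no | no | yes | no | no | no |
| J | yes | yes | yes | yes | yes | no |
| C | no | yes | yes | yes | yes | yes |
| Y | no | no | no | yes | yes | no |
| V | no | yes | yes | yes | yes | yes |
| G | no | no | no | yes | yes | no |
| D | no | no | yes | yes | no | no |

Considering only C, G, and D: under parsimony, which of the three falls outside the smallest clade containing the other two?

D

Character polarity is set by the outgroup: the derived state is whichever differs from the outgroup's state, so for III the derived state is 'no', and for the remaining characters it is 'yes'.
I: derived state 'yes' in J only — an autapomorphy, so it tells us nothing about relationships among taxa.
II (derived state 'yes') is shared by C, J, and V — a synapomorphy uniting that clade.
Only G and Y show the derived state 'no' for III, supporting them as a clade.
All ingroup taxa share the derived state 'yes' for IV; it defines the ingroup but does not resolve relationships within it.
Only C, G, J, V, and Y show the derived state 'yes' for V, supporting them as a clade.
VI: derived state 'yes' in C and V only — synapomorphy for {C, V}.
Most parsimonious ingroup topology: (((J,(C,V)),(Y,G)),D).
G and C share a more recent common ancestor with each other than either does with D, so D is the least closely related of the three.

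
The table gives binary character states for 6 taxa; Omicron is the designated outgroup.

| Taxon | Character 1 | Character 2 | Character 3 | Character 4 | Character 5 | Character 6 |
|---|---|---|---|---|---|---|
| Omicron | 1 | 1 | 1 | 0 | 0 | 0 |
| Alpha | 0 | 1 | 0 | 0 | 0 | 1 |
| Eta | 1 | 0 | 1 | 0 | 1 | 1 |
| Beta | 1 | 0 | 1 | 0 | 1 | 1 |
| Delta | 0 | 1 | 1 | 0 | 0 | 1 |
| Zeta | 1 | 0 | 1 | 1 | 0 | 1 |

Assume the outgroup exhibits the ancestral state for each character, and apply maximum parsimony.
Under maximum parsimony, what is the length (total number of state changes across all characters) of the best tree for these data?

6

Character polarity is set by the outgroup: the derived state is whichever differs from the outgroup's state, so for Character 1, Character 2, Character 3 the derived state is '0', and for the remaining characters it is '1'.
Character 1 (derived state '0') is shared by Alpha and Delta — a synapomorphy uniting that clade.
Character 2 (derived state '0') is shared by Beta, Eta, and Zeta — a synapomorphy uniting that clade.
Character 3 (derived state '0') is unique to Alpha (autapomorphy; uninformative for grouping).
Character 4: derived state '1' in Zeta only — an autapomorphy, so it tells us nothing about relationships among taxa.
Character 5: derived state '1' in Beta and Eta only — synapomorphy for {Beta, Eta}.
Character 6 (derived state '1') is shared by all ingroup taxa — unites the whole ingroup.
Most parsimonious ingroup topology: ((Alpha,Delta),((Eta,Beta),Zeta)).
Changes per character on this tree: Character 1: 1; Character 2: 1; Character 3: 1; Character 4: 1; Character 5: 1; Character 6: 1.
Total = 6.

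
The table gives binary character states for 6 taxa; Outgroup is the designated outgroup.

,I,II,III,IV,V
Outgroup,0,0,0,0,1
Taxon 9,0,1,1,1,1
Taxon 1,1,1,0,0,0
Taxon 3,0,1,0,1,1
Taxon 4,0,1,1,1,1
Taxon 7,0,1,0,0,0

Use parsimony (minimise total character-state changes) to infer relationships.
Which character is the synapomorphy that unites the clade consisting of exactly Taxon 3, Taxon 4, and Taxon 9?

IV

Character polarity is set by the outgroup: the derived state is whichever differs from the outgroup's state, so for V the derived state is '0', and for the remaining characters it is '1'.
I: derived state '1' in Taxon 1 only — an autapomorphy, so it tells us nothing about relationships among taxa.
II (derived state '1') is shared by all ingroup taxa — unites the whole ingroup.
III (derived state '1') is shared by Taxon 4 and Taxon 9 — a synapomorphy uniting that clade.
Only Taxon 3, Taxon 4, and Taxon 9 show the derived state '1' for IV, supporting them as a clade.
V (derived state '0') is shared by Taxon 1 and Taxon 7 — a synapomorphy uniting that clade.
Most parsimonious ingroup topology: (((Taxon 9,Taxon 4),Taxon 3),(Taxon 1,Taxon 7)).
The clade {Taxon 3, Taxon 4, Taxon 9} is supported by IV: its derived state '1' occurs in exactly those taxa and in no other taxon (including the outgroup).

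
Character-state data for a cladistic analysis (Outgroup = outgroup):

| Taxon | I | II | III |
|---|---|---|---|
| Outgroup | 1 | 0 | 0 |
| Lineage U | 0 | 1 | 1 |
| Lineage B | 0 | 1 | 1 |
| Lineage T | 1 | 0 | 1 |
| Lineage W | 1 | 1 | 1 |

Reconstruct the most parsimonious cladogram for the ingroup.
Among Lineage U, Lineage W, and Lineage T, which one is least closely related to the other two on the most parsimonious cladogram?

Character polarity is set by the outgroup: the derived state is whichever differs from the outgroup's state, so for I the derived state is '0', and for the remaining characters it is '1'.
I (derived state '0') is shared by Lineage B and Lineage U — a synapomorphy uniting that clade.
II: derived state '1' in Lineage B, Lineage U, and Lineage W only — synapomorphy for {Lineage B, Lineage U, Lineage W}.
III (derived state '1') is shared by all ingroup taxa — unites the whole ingroup.
Most parsimonious ingroup topology: (((Lineage U,Lineage B),Lineage W),Lineage T).
Lineage U and Lineage W share a more recent common ancestor with each other than either does with Lineage T, so Lineage T is the least closely related of the three.

Lineage T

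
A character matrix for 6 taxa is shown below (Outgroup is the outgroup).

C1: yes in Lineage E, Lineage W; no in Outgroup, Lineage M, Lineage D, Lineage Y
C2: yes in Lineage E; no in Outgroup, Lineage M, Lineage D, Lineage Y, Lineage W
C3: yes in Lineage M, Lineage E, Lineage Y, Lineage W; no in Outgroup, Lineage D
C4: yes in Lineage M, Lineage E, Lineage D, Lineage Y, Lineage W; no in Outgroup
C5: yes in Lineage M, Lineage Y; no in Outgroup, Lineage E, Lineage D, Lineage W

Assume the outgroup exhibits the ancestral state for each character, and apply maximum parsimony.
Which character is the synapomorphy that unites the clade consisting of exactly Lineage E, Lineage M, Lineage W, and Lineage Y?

C3

The outgroup has state 'no' for every character, so 'yes' is the derived state throughout.
C1: derived state 'yes' in Lineage E and Lineage W only — synapomorphy for {Lineage E, Lineage W}.
C2 (derived state 'yes') is unique to Lineage E (autapomorphy; uninformative for grouping).
C3: derived state 'yes' in Lineage E, Lineage M, Lineage W, and Lineage Y only — synapomorphy for {Lineage E, Lineage M, Lineage W, Lineage Y}.
C4 (derived state 'yes') is shared by all ingroup taxa — unites the whole ingroup.
C5 (derived state 'yes') is shared by Lineage M and Lineage Y — a synapomorphy uniting that clade.
Most parsimonious ingroup topology: (((Lineage M,Lineage Y),(Lineage E,Lineage W)),Lineage D).
The clade {Lineage E, Lineage M, Lineage W, Lineage Y} is supported by C3: its derived state 'yes' occurs in exactly those taxa and in no other taxon (including the outgroup).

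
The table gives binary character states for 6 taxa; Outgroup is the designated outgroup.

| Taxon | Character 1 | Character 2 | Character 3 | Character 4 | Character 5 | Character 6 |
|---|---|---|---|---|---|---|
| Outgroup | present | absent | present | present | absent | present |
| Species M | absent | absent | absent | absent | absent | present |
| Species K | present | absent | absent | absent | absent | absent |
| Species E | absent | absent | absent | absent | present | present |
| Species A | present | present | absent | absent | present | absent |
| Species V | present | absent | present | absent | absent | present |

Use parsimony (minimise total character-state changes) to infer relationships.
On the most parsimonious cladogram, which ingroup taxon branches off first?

Species V

Character polarity is set by the outgroup: the derived state is whichever differs from the outgroup's state, so for Character 1, Character 3, Character 4, Character 6 the derived state is 'absent', and for the remaining characters it is 'present'.
Only Species E and Species M show the derived state 'absent' for Character 1, supporting them as a clade.
Character 2: derived state 'present' in Species A only — an autapomorphy, so it tells us nothing about relationships among taxa.
Character 3 (derived state 'absent') is shared by Species A, Species E, Species K, and Species M — a synapomorphy uniting that clade.
All ingroup taxa share the derived state 'absent' for Character 4; it defines the ingroup but does not resolve relationships within it.
Character 5 groups Species A and Species E, which is incompatible with the clades supported by the remaining characters; treating it as convergent (homoplasy) costs fewer steps than any alternative tree.
Character 6: derived state 'absent' in Species A and Species K only — synapomorphy for {Species A, Species K}.
Most parsimonious ingroup topology: (((Species M,Species E),(Species K,Species A)),Species V).
Species V is sister to the clade containing all other ingroup taxa, so it is the earliest-diverging (most basal) ingroup lineage.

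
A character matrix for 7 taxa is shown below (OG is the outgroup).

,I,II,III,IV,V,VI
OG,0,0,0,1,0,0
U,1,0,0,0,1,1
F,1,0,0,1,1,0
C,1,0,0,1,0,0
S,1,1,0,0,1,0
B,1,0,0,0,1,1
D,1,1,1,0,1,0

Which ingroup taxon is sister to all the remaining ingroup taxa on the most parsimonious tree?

Character polarity is set by the outgroup: the derived state is whichever differs from the outgroup's state, so for IV the derived state is '0', and for the remaining characters it is '1'.
All ingroup taxa share the derived state '1' for I; it defines the ingroup but does not resolve relationships within it.
Only D and S show the derived state '1' for II, supporting them as a clade.
III: derived state '1' in D only — an autapomorphy, so it tells us nothing about relationships among taxa.
IV: derived state '0' in B, D, S, and U only — synapomorphy for {B, D, S, U}.
V (derived state '1') is shared by B, D, F, S, and U — a synapomorphy uniting that clade.
VI: derived state '1' in B and U only — synapomorphy for {B, U}.
Most parsimonious ingroup topology: ((((U,B),(S,D)),F),C).
C is sister to the clade containing all other ingroup taxa, so it is the earliest-diverging (most basal) ingroup lineage.

C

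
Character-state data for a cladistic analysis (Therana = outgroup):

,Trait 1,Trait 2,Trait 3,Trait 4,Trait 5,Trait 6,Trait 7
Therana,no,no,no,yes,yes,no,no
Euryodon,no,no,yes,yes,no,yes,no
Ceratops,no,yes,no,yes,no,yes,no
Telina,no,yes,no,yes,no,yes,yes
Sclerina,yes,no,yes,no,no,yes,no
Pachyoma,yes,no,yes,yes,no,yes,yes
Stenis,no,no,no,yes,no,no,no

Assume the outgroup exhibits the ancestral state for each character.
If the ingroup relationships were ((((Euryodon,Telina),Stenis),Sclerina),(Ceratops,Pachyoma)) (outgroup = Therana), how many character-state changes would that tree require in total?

13

Map each character onto ((((Euryodon,Telina),Stenis),Sclerina),(Ceratops,Pachyoma)) (rooted by Therana) and count the minimum state changes it requires (Fitch parsimony):
Trait 1: 2; Trait 2: 2; Trait 3: 3; Trait 4: 1; Trait 5: 1; Trait 6: 2; Trait 7: 2.
Total tree length = 13.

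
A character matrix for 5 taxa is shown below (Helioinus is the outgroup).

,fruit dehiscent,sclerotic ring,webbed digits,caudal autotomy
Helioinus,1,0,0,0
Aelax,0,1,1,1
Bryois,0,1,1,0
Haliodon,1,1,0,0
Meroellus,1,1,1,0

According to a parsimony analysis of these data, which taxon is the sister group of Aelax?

Character polarity is set by the outgroup: the derived state is whichever differs from the outgroup's state, so for fruit dehiscent the derived state is '0', and for the remaining characters it is '1'.
fruit dehiscent (derived state '0') is shared by Aelax and Bryois — a synapomorphy uniting that clade.
sclerotic ring (derived state '1') is shared by all ingroup taxa — unites the whole ingroup.
webbed digits: derived state '1' in Aelax, Bryois, and Meroellus only — synapomorphy for {Aelax, Bryois, Meroellus}.
caudal autotomy: derived state '1' in Aelax only — an autapomorphy, so it tells us nothing about relationships among taxa.
Most parsimonious ingroup topology: (((Aelax,Bryois),Meroellus),Haliodon).
Aelax and Bryois form a cherry on this tree, so they are sister taxa.

Bryois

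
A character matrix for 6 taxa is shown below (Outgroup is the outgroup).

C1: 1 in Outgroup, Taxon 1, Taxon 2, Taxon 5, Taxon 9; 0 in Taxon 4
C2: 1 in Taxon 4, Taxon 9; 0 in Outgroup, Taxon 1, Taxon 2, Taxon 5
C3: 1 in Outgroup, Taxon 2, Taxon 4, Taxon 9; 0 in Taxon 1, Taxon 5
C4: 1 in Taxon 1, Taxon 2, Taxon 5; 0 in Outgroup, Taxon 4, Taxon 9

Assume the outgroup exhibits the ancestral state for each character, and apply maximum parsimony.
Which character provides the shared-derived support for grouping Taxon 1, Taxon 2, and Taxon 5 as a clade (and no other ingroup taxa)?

C4

Character polarity is set by the outgroup: the derived state is whichever differs from the outgroup's state, so for C1, C3 the derived state is '0', and for the remaining characters it is '1'.
C1: derived state '0' in Taxon 4 only — an autapomorphy, so it tells us nothing about relationships among taxa.
Only Taxon 4 and Taxon 9 show the derived state '1' for C2, supporting them as a clade.
C3 (derived state '0') is shared by Taxon 1 and Taxon 5 — a synapomorphy uniting that clade.
C4: derived state '1' in Taxon 1, Taxon 2, and Taxon 5 only — synapomorphy for {Taxon 1, Taxon 2, Taxon 5}.
Most parsimonious ingroup topology: (((Taxon 1,Taxon 5),Taxon 2),(Taxon 4,Taxon 9)).
The clade {Taxon 1, Taxon 2, Taxon 5} is supported by C4: its derived state '1' occurs in exactly those taxa and in no other taxon (including the outgroup).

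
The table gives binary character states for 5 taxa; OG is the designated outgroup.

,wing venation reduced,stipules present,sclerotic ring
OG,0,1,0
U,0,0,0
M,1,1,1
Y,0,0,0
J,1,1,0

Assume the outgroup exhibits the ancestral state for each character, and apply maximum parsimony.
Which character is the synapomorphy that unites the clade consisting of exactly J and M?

wing venation reduced

Character polarity is set by the outgroup: the derived state is whichever differs from the outgroup's state, so for stipules present the derived state is '0', and for the remaining characters it is '1'.
wing venation reduced: derived state '1' in J and M only — synapomorphy for {J, M}.
stipules present (derived state '0') is shared by U and Y — a synapomorphy uniting that clade.
sclerotic ring: derived state '1' in M only — an autapomorphy, so it tells us nothing about relationships among taxa.
Most parsimonious ingroup topology: ((U,Y),(M,J)).
The clade {J, M} is supported by wing venation reduced: its derived state '1' occurs in exactly those taxa and in no other taxon (including the outgroup).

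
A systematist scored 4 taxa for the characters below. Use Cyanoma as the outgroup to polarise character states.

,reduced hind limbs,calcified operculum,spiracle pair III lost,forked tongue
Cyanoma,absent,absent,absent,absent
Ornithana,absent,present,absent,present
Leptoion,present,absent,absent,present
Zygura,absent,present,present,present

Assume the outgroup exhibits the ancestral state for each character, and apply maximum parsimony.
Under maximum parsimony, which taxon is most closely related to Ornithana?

The outgroup has state 'absent' for every character, so 'present' is the derived state throughout.
reduced hind limbs: derived state 'present' in Leptoion only — an autapomorphy, so it tells us nothing about relationships among taxa.
Only Ornithana and Zygura show the derived state 'present' for calcified operculum, supporting them as a clade.
spiracle pair III lost (derived state 'present') is unique to Zygura (autapomorphy; uninformative for grouping).
All ingroup taxa share the derived state 'present' for forked tongue; it defines the ingroup but does not resolve relationships within it.
Most parsimonious ingroup topology: ((Ornithana,Zygura),Leptoion).
Ornithana and Zygura form a cherry on this tree, so they are sister taxa.

Zygura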